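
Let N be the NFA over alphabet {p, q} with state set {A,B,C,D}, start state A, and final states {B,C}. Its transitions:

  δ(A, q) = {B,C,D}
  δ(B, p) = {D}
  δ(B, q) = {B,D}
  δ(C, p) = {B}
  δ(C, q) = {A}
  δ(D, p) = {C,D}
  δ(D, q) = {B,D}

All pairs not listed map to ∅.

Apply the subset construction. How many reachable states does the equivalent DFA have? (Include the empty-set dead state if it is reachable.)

5

Start state of the DFA: {A}.
{A} --p--> ∅  [new]
{A} --q--> {B,C,D}  [new]
∅ --p--> ∅  [seen]
∅ --q--> ∅  [seen]
{B,C,D} --p--> {B,C,D}  [seen]
{B,C,D} --q--> {A,B,D}  [new]
{A,B,D} --p--> {C,D}  [new]
{A,B,D} --q--> {B,C,D}  [seen]
{C,D} --p--> {B,C,D}  [seen]
{C,D} --q--> {A,B,D}  [seen]
Reachable DFA states: {A}, ∅, {B,C,D}, {A,B,D}, {C,D}.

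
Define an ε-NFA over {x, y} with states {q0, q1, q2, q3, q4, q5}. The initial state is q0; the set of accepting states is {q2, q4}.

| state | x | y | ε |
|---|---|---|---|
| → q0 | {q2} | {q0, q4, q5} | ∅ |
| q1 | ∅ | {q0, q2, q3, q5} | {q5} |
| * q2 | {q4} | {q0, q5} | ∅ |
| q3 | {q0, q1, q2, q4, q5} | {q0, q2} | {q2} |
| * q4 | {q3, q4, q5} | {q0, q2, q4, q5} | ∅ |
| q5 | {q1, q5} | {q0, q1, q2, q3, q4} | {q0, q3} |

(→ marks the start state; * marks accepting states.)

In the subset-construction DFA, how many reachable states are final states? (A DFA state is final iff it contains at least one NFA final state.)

5

Start state of the DFA: {q0} (ε-closure of the NFA start).
{q0} --x--> {q2}  [new]
{q0} --y--> {q0, q2, q3, q4, q5}  [new]
{q2} --x--> {q4}  [new]
{q2} --y--> {q0, q2, q3, q5}  [new]
{q0, q2, q3, q4, q5} --x--> {q0, q1, q2, q3, q4, q5}  [new]
{q0, q2, q3, q4, q5} --y--> {q0, q1, q2, q3, q4, q5}  [seen]
{q4} --x--> {q0, q2, q3, q4, q5}  [seen]
{q4} --y--> {q0, q2, q3, q4, q5}  [seen]
{q0, q2, q3, q5} --x--> {q0, q1, q2, q3, q4, q5}  [seen]
{q0, q2, q3, q5} --y--> {q0, q1, q2, q3, q4, q5}  [seen]
{q0, q1, q2, q3, q4, q5} --x--> {q0, q1, q2, q3, q4, q5}  [seen]
{q0, q1, q2, q3, q4, q5} --y--> {q0, q1, q2, q3, q4, q5}  [seen]
Reachable DFA states: {q0}, {q2}, {q0, q2, q3, q4, q5}, {q4}, {q0, q2, q3, q5}, {q0, q1, q2, q3, q4, q5}.
Accepting DFA states (contain an NFA accepting state): {q2}, {q0, q2, q3, q4, q5}, {q4}, {q0, q2, q3, q5}, {q0, q1, q2, q3, q4, q5}.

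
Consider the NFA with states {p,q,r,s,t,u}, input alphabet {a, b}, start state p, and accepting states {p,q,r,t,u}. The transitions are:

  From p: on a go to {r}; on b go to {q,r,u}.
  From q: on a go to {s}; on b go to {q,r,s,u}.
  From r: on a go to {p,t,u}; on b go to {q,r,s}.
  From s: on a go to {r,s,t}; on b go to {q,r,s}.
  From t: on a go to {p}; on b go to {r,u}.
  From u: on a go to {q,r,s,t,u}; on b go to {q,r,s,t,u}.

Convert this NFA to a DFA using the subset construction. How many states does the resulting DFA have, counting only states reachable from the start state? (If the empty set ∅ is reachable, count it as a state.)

9

Start state of the DFA: {p}.
{p} --a--> {r}  [new]
{p} --b--> {q,r,u}  [new]
{r} --a--> {p,t,u}  [new]
{r} --b--> {q,r,s}  [new]
{q,r,u} --a--> {p,q,r,s,t,u}  [new]
{q,r,u} --b--> {q,r,s,t,u}  [new]
{p,t,u} --a--> {p,q,r,s,t,u}  [seen]
{p,t,u} --b--> {q,r,s,t,u}  [seen]
{q,r,s} --a--> {p,r,s,t,u}  [new]
{q,r,s} --b--> {q,r,s,u}  [new]
{p,q,r,s,t,u} --a--> {p,q,r,s,t,u}  [seen]
{p,q,r,s,t,u} --b--> {q,r,s,t,u}  [seen]
{q,r,s,t,u} --a--> {p,q,r,s,t,u}  [seen]
{q,r,s,t,u} --b--> {q,r,s,t,u}  [seen]
{p,r,s,t,u} --a--> {p,q,r,s,t,u}  [seen]
{p,r,s,t,u} --b--> {q,r,s,t,u}  [seen]
{q,r,s,u} --a--> {p,q,r,s,t,u}  [seen]
{q,r,s,u} --b--> {q,r,s,t,u}  [seen]
Reachable DFA states: {p}, {r}, {q,r,u}, {p,t,u}, {q,r,s}, {p,q,r,s,t,u}, {q,r,s,t,u}, {p,r,s,t,u}, {q,r,s,u}.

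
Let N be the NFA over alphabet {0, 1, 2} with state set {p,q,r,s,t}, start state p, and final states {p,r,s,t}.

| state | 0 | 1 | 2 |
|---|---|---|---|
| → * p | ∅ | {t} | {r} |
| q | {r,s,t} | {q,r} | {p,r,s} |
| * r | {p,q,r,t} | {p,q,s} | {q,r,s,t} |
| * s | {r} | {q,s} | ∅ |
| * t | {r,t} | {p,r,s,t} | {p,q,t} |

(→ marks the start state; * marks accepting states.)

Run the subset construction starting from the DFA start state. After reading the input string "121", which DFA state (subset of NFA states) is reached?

Start: {p}.
δ(p,1) = {t}.
Union: {t}.
After 1: {t}.
δ(t,2) = {p,q,t}.
Union: {p,q,t}.
After 2: {p,q,t}.
δ(p,1) = {t}; δ(q,1) = {q,r}; δ(t,1) = {p,r,s,t}.
Union: {p,q,r,s,t}.
After 1: {p,q,r,s,t}.

{p,q,r,s,t}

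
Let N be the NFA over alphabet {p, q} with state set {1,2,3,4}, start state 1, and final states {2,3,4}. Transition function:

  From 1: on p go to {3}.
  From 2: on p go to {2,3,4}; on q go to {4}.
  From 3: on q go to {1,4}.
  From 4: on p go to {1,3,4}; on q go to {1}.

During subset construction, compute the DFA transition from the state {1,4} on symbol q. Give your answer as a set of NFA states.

δ(1,q) = ∅; δ(4,q) = {1}.
Union: {1}.

{1}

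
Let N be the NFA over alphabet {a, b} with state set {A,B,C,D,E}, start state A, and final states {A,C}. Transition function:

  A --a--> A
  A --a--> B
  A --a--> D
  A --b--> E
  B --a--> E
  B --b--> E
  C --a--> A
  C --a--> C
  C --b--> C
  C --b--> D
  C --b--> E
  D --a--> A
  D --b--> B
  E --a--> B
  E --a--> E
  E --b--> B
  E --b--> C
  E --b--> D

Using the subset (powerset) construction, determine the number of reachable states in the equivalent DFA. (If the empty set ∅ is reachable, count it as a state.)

10

Start state of the DFA: {A}.
{A} --a--> {A,B,D}  [new]
{A} --b--> {E}  [new]
{A,B,D} --a--> {A,B,D,E}  [new]
{A,B,D} --b--> {B,E}  [new]
{E} --a--> {B,E}  [seen]
{E} --b--> {B,C,D}  [new]
{A,B,D,E} --a--> {A,B,D,E}  [seen]
{A,B,D,E} --b--> {B,C,D,E}  [new]
{B,E} --a--> {B,E}  [seen]
{B,E} --b--> {B,C,D,E}  [seen]
{B,C,D} --a--> {A,C,E}  [new]
{B,C,D} --b--> {B,C,D,E}  [seen]
{B,C,D,E} --a--> {A,B,C,E}  [new]
{B,C,D,E} --b--> {B,C,D,E}  [seen]
{A,C,E} --a--> {A,B,C,D,E}  [new]
{A,C,E} --b--> {B,C,D,E}  [seen]
{A,B,C,E} --a--> {A,B,C,D,E}  [seen]
{A,B,C,E} --b--> {B,C,D,E}  [seen]
{A,B,C,D,E} --a--> {A,B,C,D,E}  [seen]
{A,B,C,D,E} --b--> {B,C,D,E}  [seen]
Reachable DFA states: {A}, {A,B,D}, {E}, {A,B,D,E}, {B,E}, {B,C,D}, {B,C,D,E}, {A,C,E}, {A,B,C,E}, {A,B,C,D,E}.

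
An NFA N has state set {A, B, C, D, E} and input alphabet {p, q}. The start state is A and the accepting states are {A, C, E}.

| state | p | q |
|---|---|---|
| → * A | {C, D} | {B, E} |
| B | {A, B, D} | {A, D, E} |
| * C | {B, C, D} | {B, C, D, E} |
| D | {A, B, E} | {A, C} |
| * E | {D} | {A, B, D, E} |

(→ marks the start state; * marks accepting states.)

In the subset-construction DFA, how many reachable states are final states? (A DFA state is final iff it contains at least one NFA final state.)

Start state of the DFA: {A}.
{A} --p--> {C, D}  [new]
{A} --q--> {B, E}  [new]
{C, D} --p--> {A, B, C, D, E}  [new]
{C, D} --q--> {A, B, C, D, E}  [seen]
{B, E} --p--> {A, B, D}  [new]
{B, E} --q--> {A, B, D, E}  [new]
{A, B, C, D, E} --p--> {A, B, C, D, E}  [seen]
{A, B, C, D, E} --q--> {A, B, C, D, E}  [seen]
{A, B, D} --p--> {A, B, C, D, E}  [seen]
{A, B, D} --q--> {A, B, C, D, E}  [seen]
{A, B, D, E} --p--> {A, B, C, D, E}  [seen]
{A, B, D, E} --q--> {A, B, C, D, E}  [seen]
Reachable DFA states: {A}, {C, D}, {B, E}, {A, B, C, D, E}, {A, B, D}, {A, B, D, E}.
Accepting DFA states (contain an NFA accepting state): {A}, {C, D}, {B, E}, {A, B, C, D, E}, {A, B, D}, {A, B, D, E}.

6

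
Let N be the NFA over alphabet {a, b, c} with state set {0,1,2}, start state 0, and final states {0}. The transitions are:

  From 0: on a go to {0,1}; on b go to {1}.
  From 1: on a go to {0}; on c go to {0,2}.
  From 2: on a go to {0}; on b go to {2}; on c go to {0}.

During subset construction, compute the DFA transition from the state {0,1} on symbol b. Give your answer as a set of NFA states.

δ(0,b) = {1}; δ(1,b) = ∅.
Union: {1}.

{1}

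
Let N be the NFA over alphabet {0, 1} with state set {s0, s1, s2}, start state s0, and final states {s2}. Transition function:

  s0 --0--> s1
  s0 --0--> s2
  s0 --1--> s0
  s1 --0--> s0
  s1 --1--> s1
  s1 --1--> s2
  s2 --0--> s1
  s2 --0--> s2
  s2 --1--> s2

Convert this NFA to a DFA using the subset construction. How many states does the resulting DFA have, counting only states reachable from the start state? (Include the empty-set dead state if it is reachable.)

3

Start state of the DFA: {s0}.
{s0} --0--> {s1, s2}  [new]
{s0} --1--> {s0}  [seen]
{s1, s2} --0--> {s0, s1, s2}  [new]
{s1, s2} --1--> {s1, s2}  [seen]
{s0, s1, s2} --0--> {s0, s1, s2}  [seen]
{s0, s1, s2} --1--> {s0, s1, s2}  [seen]
Reachable DFA states: {s0}, {s1, s2}, {s0, s1, s2}.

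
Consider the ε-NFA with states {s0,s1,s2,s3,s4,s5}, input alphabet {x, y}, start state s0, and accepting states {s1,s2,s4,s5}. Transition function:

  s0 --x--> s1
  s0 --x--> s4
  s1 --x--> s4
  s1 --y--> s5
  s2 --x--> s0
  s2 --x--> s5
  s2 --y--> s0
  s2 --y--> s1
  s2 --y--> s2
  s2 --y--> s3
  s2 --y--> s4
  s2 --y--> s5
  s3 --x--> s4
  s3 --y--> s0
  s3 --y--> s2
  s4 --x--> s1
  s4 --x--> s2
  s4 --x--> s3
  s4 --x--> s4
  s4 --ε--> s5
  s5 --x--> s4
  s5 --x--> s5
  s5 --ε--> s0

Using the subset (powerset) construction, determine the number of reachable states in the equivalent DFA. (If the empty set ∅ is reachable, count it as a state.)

5

Start state of the DFA: {s0} (ε-closure of the NFA start).
{s0} --x--> {s0,s1,s4,s5}  [new]
{s0} --y--> ∅  [new]
{s0,s1,s4,s5} --x--> {s0,s1,s2,s3,s4,s5}  [new]
{s0,s1,s4,s5} --y--> {s0,s5}  [new]
∅ --x--> ∅  [seen]
∅ --y--> ∅  [seen]
{s0,s1,s2,s3,s4,s5} --x--> {s0,s1,s2,s3,s4,s5}  [seen]
{s0,s1,s2,s3,s4,s5} --y--> {s0,s1,s2,s3,s4,s5}  [seen]
{s0,s5} --x--> {s0,s1,s4,s5}  [seen]
{s0,s5} --y--> ∅  [seen]
Reachable DFA states: {s0}, {s0,s1,s4,s5}, ∅, {s0,s1,s2,s3,s4,s5}, {s0,s5}.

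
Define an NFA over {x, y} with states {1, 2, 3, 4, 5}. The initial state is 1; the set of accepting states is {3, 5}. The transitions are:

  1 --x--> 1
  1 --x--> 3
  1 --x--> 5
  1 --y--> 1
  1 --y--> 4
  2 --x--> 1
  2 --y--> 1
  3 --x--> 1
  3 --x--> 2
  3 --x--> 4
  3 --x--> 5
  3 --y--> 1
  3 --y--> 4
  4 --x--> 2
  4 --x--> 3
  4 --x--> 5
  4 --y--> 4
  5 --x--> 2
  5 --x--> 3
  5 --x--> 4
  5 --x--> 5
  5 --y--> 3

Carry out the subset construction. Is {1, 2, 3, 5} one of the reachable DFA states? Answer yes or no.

Start state of the DFA: {1}.
{1} --x--> {1, 3, 5}  [new]
{1} --y--> {1, 4}  [new]
{1, 3, 5} --x--> {1, 2, 3, 4, 5}  [new]
{1, 3, 5} --y--> {1, 3, 4}  [new]
{1, 4} --x--> {1, 2, 3, 5}  [new]
{1, 4} --y--> {1, 4}  [seen]
{1, 2, 3, 4, 5} --x--> {1, 2, 3, 4, 5}  [seen]
{1, 2, 3, 4, 5} --y--> {1, 3, 4}  [seen]
{1, 3, 4} --x--> {1, 2, 3, 4, 5}  [seen]
{1, 3, 4} --y--> {1, 4}  [seen]
{1, 2, 3, 5} --x--> {1, 2, 3, 4, 5}  [seen]
{1, 2, 3, 5} --y--> {1, 3, 4}  [seen]
Reachable DFA states: {1}, {1, 3, 5}, {1, 4}, {1, 2, 3, 4, 5}, {1, 3, 4}, {1, 2, 3, 5}.
{1, 2, 3, 5} is among them.

yes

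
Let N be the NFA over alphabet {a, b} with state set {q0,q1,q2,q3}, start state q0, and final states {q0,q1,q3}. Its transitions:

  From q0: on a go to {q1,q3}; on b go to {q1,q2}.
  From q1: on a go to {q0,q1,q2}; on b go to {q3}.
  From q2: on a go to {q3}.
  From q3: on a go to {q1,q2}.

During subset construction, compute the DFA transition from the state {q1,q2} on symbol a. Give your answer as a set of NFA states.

{q0,q1,q2,q3}

δ(q1,a) = {q0,q1,q2}; δ(q2,a) = {q3}.
Union: {q0,q1,q2,q3}.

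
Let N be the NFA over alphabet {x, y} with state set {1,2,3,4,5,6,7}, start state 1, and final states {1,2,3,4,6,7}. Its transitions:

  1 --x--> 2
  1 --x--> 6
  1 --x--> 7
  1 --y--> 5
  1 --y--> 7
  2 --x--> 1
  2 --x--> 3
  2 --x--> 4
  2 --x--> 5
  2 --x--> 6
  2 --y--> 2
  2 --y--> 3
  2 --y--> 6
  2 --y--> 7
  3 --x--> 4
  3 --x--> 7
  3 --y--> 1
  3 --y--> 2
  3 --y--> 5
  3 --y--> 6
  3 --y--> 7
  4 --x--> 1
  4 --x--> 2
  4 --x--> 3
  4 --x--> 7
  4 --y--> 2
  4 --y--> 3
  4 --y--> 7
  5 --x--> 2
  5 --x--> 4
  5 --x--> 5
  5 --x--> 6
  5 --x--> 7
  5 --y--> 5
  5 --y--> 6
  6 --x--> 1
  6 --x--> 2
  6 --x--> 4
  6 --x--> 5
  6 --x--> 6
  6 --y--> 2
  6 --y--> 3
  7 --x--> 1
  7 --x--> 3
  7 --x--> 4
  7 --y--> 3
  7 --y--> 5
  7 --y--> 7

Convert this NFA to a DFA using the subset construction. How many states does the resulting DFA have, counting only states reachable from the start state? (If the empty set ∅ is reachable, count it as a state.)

8

Start state of the DFA: {1}.
{1} --x--> {2,6,7}  [new]
{1} --y--> {5,7}  [new]
{2,6,7} --x--> {1,2,3,4,5,6}  [new]
{2,6,7} --y--> {2,3,5,6,7}  [new]
{5,7} --x--> {1,2,3,4,5,6,7}  [new]
{5,7} --y--> {3,5,6,7}  [new]
{1,2,3,4,5,6} --x--> {1,2,3,4,5,6,7}  [seen]
{1,2,3,4,5,6} --y--> {1,2,3,5,6,7}  [new]
{2,3,5,6,7} --x--> {1,2,3,4,5,6,7}  [seen]
{2,3,5,6,7} --y--> {1,2,3,5,6,7}  [seen]
{1,2,3,4,5,6,7} --x--> {1,2,3,4,5,6,7}  [seen]
{1,2,3,4,5,6,7} --y--> {1,2,3,5,6,7}  [seen]
{3,5,6,7} --x--> {1,2,3,4,5,6,7}  [seen]
{3,5,6,7} --y--> {1,2,3,5,6,7}  [seen]
{1,2,3,5,6,7} --x--> {1,2,3,4,5,6,7}  [seen]
{1,2,3,5,6,7} --y--> {1,2,3,5,6,7}  [seen]
Reachable DFA states: {1}, {2,6,7}, {5,7}, {1,2,3,4,5,6}, {2,3,5,6,7}, {1,2,3,4,5,6,7}, {3,5,6,7}, {1,2,3,5,6,7}.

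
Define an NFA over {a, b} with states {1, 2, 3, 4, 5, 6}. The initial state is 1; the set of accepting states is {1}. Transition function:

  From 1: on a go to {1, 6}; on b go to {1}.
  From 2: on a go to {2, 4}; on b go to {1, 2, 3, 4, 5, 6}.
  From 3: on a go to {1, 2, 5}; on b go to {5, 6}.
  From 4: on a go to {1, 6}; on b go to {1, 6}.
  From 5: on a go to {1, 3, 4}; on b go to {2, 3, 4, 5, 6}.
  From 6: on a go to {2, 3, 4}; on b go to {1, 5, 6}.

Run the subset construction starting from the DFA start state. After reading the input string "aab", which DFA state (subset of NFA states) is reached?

{1, 2, 3, 4, 5, 6}

Start: {1}.
δ(1,a) = {1, 6}.
Union: {1, 6}.
After a: {1, 6}.
δ(1,a) = {1, 6}; δ(6,a) = {2, 3, 4}.
Union: {1, 2, 3, 4, 6}.
After a: {1, 2, 3, 4, 6}.
δ(1,b) = {1}; δ(2,b) = {1, 2, 3, 4, 5, 6}; δ(3,b) = {5, 6}; δ(4,b) = {1, 6}; δ(6,b) = {1, 5, 6}.
Union: {1, 2, 3, 4, 5, 6}.
After b: {1, 2, 3, 4, 5, 6}.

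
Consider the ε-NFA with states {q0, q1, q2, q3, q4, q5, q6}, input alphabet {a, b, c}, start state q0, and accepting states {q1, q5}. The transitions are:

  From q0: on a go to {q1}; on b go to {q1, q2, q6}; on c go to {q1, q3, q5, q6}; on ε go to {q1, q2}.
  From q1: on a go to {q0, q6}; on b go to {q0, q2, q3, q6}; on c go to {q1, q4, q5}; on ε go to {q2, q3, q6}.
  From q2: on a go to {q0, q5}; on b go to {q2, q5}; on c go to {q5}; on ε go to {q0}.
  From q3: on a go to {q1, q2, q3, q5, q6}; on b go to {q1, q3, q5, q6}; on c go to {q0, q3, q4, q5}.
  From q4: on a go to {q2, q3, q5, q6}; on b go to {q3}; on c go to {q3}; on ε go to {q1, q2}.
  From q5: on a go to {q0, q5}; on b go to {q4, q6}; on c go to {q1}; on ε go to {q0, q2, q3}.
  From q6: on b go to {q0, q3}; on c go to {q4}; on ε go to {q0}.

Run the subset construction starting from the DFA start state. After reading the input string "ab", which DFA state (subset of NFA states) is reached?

Start: {q0, q1, q2, q3, q6}.
δ(q0,a) = {q1}; δ(q1,a) = {q0, q6}; δ(q2,a) = {q0, q5}; δ(q3,a) = {q1, q2, q3, q5, q6}; δ(q6,a) = ∅.
Union: {q0, q1, q2, q3, q5, q6}.
After a: {q0, q1, q2, q3, q5, q6}.
δ(q0,b) = {q1, q2, q6}; δ(q1,b) = {q0, q2, q3, q6}; δ(q2,b) = {q2, q5}; δ(q3,b) = {q1, q3, q5, q6}; δ(q5,b) = {q4, q6}; δ(q6,b) = {q0, q3}.
Union: {q0, q1, q2, q3, q4, q5, q6}.
After b: {q0, q1, q2, q3, q4, q5, q6}.

{q0, q1, q2, q3, q4, q5, q6}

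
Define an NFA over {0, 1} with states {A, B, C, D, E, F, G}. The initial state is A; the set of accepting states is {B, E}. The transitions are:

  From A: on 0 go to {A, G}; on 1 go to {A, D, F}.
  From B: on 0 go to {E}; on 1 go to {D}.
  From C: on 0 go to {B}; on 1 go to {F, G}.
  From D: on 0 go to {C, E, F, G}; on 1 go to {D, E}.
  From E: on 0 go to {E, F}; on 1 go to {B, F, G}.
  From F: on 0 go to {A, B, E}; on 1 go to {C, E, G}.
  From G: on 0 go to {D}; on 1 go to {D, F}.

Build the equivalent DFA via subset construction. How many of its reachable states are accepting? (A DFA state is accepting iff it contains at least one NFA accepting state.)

5

Start state of the DFA: {A}.
{A} --0--> {A, G}  [new]
{A} --1--> {A, D, F}  [new]
{A, G} --0--> {A, D, G}  [new]
{A, G} --1--> {A, D, F}  [seen]
{A, D, F} --0--> {A, B, C, E, F, G}  [new]
{A, D, F} --1--> {A, C, D, E, F, G}  [new]
{A, D, G} --0--> {A, C, D, E, F, G}  [seen]
{A, D, G} --1--> {A, D, E, F}  [new]
{A, B, C, E, F, G} --0--> {A, B, D, E, F, G}  [new]
{A, B, C, E, F, G} --1--> {A, B, C, D, E, F, G}  [new]
{A, C, D, E, F, G} --0--> {A, B, C, D, E, F, G}  [seen]
{A, C, D, E, F, G} --1--> {A, B, C, D, E, F, G}  [seen]
{A, D, E, F} --0--> {A, B, C, E, F, G}  [seen]
{A, D, E, F} --1--> {A, B, C, D, E, F, G}  [seen]
{A, B, D, E, F, G} --0--> {A, B, C, D, E, F, G}  [seen]
{A, B, D, E, F, G} --1--> {A, B, C, D, E, F, G}  [seen]
{A, B, C, D, E, F, G} --0--> {A, B, C, D, E, F, G}  [seen]
{A, B, C, D, E, F, G} --1--> {A, B, C, D, E, F, G}  [seen]
Reachable DFA states: {A}, {A, G}, {A, D, F}, {A, D, G}, {A, B, C, E, F, G}, {A, C, D, E, F, G}, {A, D, E, F}, {A, B, D, E, F, G}, {A, B, C, D, E, F, G}.
Accepting DFA states (contain an NFA accepting state): {A, B, C, E, F, G}, {A, C, D, E, F, G}, {A, D, E, F}, {A, B, D, E, F, G}, {A, B, C, D, E, F, G}.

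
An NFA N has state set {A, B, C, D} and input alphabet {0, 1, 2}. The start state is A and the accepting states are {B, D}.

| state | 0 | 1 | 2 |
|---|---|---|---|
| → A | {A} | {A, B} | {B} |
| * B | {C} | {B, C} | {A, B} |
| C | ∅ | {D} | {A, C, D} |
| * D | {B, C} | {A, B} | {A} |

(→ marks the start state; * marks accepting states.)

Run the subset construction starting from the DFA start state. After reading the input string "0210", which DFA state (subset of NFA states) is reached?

Start: {A}.
δ(A,0) = {A}.
Union: {A}.
After 0: {A}.
δ(A,2) = {B}.
Union: {B}.
After 2: {B}.
δ(B,1) = {B, C}.
Union: {B, C}.
After 1: {B, C}.
δ(B,0) = {C}; δ(C,0) = ∅.
Union: {C}.
After 0: {C}.

{C}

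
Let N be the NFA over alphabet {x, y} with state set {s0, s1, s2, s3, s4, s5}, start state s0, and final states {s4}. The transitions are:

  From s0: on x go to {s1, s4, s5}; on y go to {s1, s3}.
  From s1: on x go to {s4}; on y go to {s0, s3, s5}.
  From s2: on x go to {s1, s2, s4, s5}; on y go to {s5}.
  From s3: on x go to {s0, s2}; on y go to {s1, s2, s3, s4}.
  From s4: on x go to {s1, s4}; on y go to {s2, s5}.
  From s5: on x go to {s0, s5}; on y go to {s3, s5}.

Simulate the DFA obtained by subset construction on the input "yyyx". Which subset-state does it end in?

{s0, s1, s2, s4, s5}

Start: {s0}.
δ(s0,y) = {s1, s3}.
Union: {s1, s3}.
After y: {s1, s3}.
δ(s1,y) = {s0, s3, s5}; δ(s3,y) = {s1, s2, s3, s4}.
Union: {s0, s1, s2, s3, s4, s5}.
After y: {s0, s1, s2, s3, s4, s5}.
δ(s0,y) = {s1, s3}; δ(s1,y) = {s0, s3, s5}; δ(s2,y) = {s5}; δ(s3,y) = {s1, s2, s3, s4}; δ(s4,y) = {s2, s5}; δ(s5,y) = {s3, s5}.
Union: {s0, s1, s2, s3, s4, s5}.
After y: {s0, s1, s2, s3, s4, s5}.
δ(s0,x) = {s1, s4, s5}; δ(s1,x) = {s4}; δ(s2,x) = {s1, s2, s4, s5}; δ(s3,x) = {s0, s2}; δ(s4,x) = {s1, s4}; δ(s5,x) = {s0, s5}.
Union: {s0, s1, s2, s4, s5}.
After x: {s0, s1, s2, s4, s5}.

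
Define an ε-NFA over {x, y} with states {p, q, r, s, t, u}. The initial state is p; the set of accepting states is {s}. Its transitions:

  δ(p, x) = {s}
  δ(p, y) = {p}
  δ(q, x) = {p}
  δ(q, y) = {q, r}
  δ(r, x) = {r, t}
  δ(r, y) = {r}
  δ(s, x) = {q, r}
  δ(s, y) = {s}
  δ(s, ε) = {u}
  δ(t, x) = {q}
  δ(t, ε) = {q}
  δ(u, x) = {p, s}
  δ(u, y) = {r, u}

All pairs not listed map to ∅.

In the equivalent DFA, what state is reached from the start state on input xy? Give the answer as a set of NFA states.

{r, s, u}

Start: {p}.
δ(p,x) = {s}.
Union: {s}.
ε-closure gives {s, u}.
After x: {s, u}.
δ(s,y) = {s}; δ(u,y) = {r, u}.
Union: {r, s, u}.
After y: {r, s, u}.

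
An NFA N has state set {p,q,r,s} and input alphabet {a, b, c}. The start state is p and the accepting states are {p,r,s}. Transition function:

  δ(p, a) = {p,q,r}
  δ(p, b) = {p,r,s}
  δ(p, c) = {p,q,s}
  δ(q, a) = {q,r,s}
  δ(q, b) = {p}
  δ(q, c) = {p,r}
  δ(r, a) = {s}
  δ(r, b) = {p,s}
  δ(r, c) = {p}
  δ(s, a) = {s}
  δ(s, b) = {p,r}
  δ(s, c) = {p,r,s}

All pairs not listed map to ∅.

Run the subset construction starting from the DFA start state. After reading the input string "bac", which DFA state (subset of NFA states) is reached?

Start: {p}.
δ(p,b) = {p,r,s}.
Union: {p,r,s}.
After b: {p,r,s}.
δ(p,a) = {p,q,r}; δ(r,a) = {s}; δ(s,a) = {s}.
Union: {p,q,r,s}.
After a: {p,q,r,s}.
δ(p,c) = {p,q,s}; δ(q,c) = {p,r}; δ(r,c) = {p}; δ(s,c) = {p,r,s}.
Union: {p,q,r,s}.
After c: {p,q,r,s}.

{p,q,r,s}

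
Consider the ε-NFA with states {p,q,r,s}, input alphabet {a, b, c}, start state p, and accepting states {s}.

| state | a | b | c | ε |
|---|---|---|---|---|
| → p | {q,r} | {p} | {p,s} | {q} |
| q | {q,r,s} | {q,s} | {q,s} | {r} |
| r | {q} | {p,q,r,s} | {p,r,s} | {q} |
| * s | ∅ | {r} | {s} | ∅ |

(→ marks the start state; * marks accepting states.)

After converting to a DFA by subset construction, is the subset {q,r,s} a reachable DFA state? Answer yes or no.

yes

Start state of the DFA: {p,q,r} (ε-closure of the NFA start).
{p,q,r} --a--> {q,r,s}  [new]
{p,q,r} --b--> {p,q,r,s}  [new]
{p,q,r} --c--> {p,q,r,s}  [seen]
{q,r,s} --a--> {q,r,s}  [seen]
{q,r,s} --b--> {p,q,r,s}  [seen]
{q,r,s} --c--> {p,q,r,s}  [seen]
{p,q,r,s} --a--> {q,r,s}  [seen]
{p,q,r,s} --b--> {p,q,r,s}  [seen]
{p,q,r,s} --c--> {p,q,r,s}  [seen]
Reachable DFA states: {p,q,r}, {q,r,s}, {p,q,r,s}.
{q,r,s} is among them.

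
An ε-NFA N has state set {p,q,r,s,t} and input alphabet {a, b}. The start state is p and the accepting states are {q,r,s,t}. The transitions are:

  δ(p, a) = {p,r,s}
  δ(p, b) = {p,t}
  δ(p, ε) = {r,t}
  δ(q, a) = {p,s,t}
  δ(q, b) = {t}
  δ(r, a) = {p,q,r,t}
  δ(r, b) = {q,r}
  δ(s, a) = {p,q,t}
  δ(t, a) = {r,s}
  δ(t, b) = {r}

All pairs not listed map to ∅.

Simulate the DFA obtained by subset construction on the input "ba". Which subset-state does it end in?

Start: {p,r,t}.
δ(p,b) = {p,t}; δ(r,b) = {q,r}; δ(t,b) = {r}.
Union: {p,q,r,t}.
After b: {p,q,r,t}.
δ(p,a) = {p,r,s}; δ(q,a) = {p,s,t}; δ(r,a) = {p,q,r,t}; δ(t,a) = {r,s}.
Union: {p,q,r,s,t}.
After a: {p,q,r,s,t}.

{p,q,r,s,t}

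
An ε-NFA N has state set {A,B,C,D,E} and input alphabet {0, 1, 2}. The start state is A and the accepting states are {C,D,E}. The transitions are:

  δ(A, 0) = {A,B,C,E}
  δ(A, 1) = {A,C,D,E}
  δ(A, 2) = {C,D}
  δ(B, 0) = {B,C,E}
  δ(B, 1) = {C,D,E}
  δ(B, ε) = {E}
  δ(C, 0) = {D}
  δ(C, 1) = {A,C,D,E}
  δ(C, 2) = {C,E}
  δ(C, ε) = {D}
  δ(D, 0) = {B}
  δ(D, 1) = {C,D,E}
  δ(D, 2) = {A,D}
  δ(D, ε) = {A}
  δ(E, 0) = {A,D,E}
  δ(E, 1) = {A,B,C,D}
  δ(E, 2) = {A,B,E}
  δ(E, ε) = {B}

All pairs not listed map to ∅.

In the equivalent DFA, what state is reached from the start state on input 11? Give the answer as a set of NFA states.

{A,B,C,D,E}

Start: {A}.
δ(A,1) = {A,C,D,E}.
Union: {A,C,D,E}.
ε-closure gives {A,B,C,D,E}.
After 1: {A,B,C,D,E}.
δ(A,1) = {A,C,D,E}; δ(B,1) = {C,D,E}; δ(C,1) = {A,C,D,E}; δ(D,1) = {C,D,E}; δ(E,1) = {A,B,C,D}.
Union: {A,B,C,D,E}.
After 1: {A,B,C,D,E}.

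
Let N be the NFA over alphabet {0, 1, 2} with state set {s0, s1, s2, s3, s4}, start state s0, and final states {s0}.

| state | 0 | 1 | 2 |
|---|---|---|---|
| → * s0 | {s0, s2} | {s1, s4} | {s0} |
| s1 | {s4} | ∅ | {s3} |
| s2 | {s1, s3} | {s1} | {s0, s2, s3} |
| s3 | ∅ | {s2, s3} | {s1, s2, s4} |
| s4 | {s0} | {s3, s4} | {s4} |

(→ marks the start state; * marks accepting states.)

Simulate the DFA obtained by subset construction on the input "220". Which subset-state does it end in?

Start: {s0}.
δ(s0,2) = {s0}.
Union: {s0}.
After 2: {s0}.
δ(s0,2) = {s0}.
Union: {s0}.
After 2: {s0}.
δ(s0,0) = {s0, s2}.
Union: {s0, s2}.
After 0: {s0, s2}.

{s0, s2}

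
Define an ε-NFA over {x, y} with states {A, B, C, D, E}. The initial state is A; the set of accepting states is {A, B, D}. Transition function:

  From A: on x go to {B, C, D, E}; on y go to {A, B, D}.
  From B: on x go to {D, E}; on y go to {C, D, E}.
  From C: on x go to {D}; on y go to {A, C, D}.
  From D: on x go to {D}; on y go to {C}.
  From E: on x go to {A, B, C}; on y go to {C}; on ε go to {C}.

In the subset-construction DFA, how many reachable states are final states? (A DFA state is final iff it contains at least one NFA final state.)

6

Start state of the DFA: {A} (ε-closure of the NFA start).
{A} --x--> {B, C, D, E}  [new]
{A} --y--> {A, B, D}  [new]
{B, C, D, E} --x--> {A, B, C, D, E}  [new]
{B, C, D, E} --y--> {A, C, D, E}  [new]
{A, B, D} --x--> {B, C, D, E}  [seen]
{A, B, D} --y--> {A, B, C, D, E}  [seen]
{A, B, C, D, E} --x--> {A, B, C, D, E}  [seen]
{A, B, C, D, E} --y--> {A, B, C, D, E}  [seen]
{A, C, D, E} --x--> {A, B, C, D, E}  [seen]
{A, C, D, E} --y--> {A, B, C, D}  [new]
{A, B, C, D} --x--> {B, C, D, E}  [seen]
{A, B, C, D} --y--> {A, B, C, D, E}  [seen]
Reachable DFA states: {A}, {B, C, D, E}, {A, B, D}, {A, B, C, D, E}, {A, C, D, E}, {A, B, C, D}.
Accepting DFA states (contain an NFA accepting state): {A}, {B, C, D, E}, {A, B, D}, {A, B, C, D, E}, {A, C, D, E}, {A, B, C, D}.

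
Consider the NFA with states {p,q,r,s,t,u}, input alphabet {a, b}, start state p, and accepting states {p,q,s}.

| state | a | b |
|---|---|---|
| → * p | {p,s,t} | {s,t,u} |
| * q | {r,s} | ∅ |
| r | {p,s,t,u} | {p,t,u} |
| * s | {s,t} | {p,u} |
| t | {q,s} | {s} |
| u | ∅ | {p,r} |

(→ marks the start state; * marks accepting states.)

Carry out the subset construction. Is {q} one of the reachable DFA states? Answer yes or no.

no

Start state of the DFA: {p}.
{p} --a--> {p,s,t}  [new]
{p} --b--> {s,t,u}  [new]
{p,s,t} --a--> {p,q,s,t}  [new]
{p,s,t} --b--> {p,s,t,u}  [new]
{s,t,u} --a--> {q,s,t}  [new]
{s,t,u} --b--> {p,r,s,u}  [new]
{p,q,s,t} --a--> {p,q,r,s,t}  [new]
{p,q,s,t} --b--> {p,s,t,u}  [seen]
{p,s,t,u} --a--> {p,q,s,t}  [seen]
{p,s,t,u} --b--> {p,r,s,t,u}  [new]
{q,s,t} --a--> {q,r,s,t}  [new]
{q,s,t} --b--> {p,s,u}  [new]
{p,r,s,u} --a--> {p,s,t,u}  [seen]
{p,r,s,u} --b--> {p,r,s,t,u}  [seen]
{p,q,r,s,t} --a--> {p,q,r,s,t,u}  [new]
{p,q,r,s,t} --b--> {p,s,t,u}  [seen]
{p,r,s,t,u} --a--> {p,q,s,t,u}  [new]
{p,r,s,t,u} --b--> {p,r,s,t,u}  [seen]
{q,r,s,t} --a--> {p,q,r,s,t,u}  [seen]
{q,r,s,t} --b--> {p,s,t,u}  [seen]
{p,s,u} --a--> {p,s,t}  [seen]
{p,s,u} --b--> {p,r,s,t,u}  [seen]
{p,q,r,s,t,u} --a--> {p,q,r,s,t,u}  [seen]
{p,q,r,s,t,u} --b--> {p,r,s,t,u}  [seen]
{p,q,s,t,u} --a--> {p,q,r,s,t}  [seen]
{p,q,s,t,u} --b--> {p,r,s,t,u}  [seen]
Reachable DFA states: {p}, {p,s,t}, {s,t,u}, {p,q,s,t}, {p,s,t,u}, {q,s,t}, {p,r,s,u}, {p,q,r,s,t}, {p,r,s,t,u}, {q,r,s,t}, {p,s,u}, {p,q,r,s,t,u}, {p,q,s,t,u}.
{q} is not among them.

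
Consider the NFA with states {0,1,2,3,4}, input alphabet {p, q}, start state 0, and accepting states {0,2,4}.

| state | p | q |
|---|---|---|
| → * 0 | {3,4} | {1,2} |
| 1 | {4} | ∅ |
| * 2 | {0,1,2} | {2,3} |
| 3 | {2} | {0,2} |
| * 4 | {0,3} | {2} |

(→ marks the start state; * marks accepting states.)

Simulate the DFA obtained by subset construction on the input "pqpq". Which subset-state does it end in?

{0,1,2,3}

Start: {0}.
δ(0,p) = {3,4}.
Union: {3,4}.
After p: {3,4}.
δ(3,q) = {0,2}; δ(4,q) = {2}.
Union: {0,2}.
After q: {0,2}.
δ(0,p) = {3,4}; δ(2,p) = {0,1,2}.
Union: {0,1,2,3,4}.
After p: {0,1,2,3,4}.
δ(0,q) = {1,2}; δ(1,q) = ∅; δ(2,q) = {2,3}; δ(3,q) = {0,2}; δ(4,q) = {2}.
Union: {0,1,2,3}.
After q: {0,1,2,3}.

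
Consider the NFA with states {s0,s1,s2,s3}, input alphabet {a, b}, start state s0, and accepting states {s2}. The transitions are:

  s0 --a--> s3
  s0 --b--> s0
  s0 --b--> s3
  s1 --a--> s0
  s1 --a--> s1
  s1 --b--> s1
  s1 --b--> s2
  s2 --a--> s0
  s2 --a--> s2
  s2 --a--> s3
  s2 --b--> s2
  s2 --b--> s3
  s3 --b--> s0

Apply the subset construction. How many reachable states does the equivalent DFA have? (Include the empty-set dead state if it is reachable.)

Start state of the DFA: {s0}.
{s0} --a--> {s3}  [new]
{s0} --b--> {s0,s3}  [new]
{s3} --a--> ∅  [new]
{s3} --b--> {s0}  [seen]
{s0,s3} --a--> {s3}  [seen]
{s0,s3} --b--> {s0,s3}  [seen]
∅ --a--> ∅  [seen]
∅ --b--> ∅  [seen]
Reachable DFA states: {s0}, {s3}, {s0,s3}, ∅.

4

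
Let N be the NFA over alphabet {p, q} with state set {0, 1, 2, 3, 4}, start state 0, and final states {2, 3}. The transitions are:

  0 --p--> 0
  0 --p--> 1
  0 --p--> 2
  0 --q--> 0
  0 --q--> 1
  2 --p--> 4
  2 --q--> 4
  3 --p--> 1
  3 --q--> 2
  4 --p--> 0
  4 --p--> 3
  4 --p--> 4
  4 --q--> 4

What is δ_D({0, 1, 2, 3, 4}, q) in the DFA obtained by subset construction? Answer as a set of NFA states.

{0, 1, 2, 4}

δ(0,q) = {0, 1}; δ(1,q) = ∅; δ(2,q) = {4}; δ(3,q) = {2}; δ(4,q) = {4}.
Union: {0, 1, 2, 4}.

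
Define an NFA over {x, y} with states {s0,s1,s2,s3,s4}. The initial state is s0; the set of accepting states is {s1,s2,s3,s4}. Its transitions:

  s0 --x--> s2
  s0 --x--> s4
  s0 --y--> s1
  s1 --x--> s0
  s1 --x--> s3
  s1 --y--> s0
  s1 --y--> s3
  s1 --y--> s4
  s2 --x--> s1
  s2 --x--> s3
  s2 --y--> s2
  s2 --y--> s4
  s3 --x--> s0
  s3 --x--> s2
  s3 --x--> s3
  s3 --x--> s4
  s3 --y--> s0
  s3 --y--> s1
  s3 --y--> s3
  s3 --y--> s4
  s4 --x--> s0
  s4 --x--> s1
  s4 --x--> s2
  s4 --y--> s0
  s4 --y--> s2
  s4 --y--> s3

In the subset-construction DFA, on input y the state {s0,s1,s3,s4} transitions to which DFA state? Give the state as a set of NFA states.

{s0,s1,s2,s3,s4}

δ(s0,y) = {s1}; δ(s1,y) = {s0,s3,s4}; δ(s3,y) = {s0,s1,s3,s4}; δ(s4,y) = {s0,s2,s3}.
Union: {s0,s1,s2,s3,s4}.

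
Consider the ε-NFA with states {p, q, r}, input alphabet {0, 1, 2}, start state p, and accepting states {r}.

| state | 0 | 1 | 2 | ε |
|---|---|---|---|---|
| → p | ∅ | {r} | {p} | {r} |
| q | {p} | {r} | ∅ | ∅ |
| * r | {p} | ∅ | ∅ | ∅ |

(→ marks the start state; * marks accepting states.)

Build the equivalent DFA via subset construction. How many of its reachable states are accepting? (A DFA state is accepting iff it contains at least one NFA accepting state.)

Start state of the DFA: {p, r} (ε-closure of the NFA start).
{p, r} --0--> {p, r}  [seen]
{p, r} --1--> {r}  [new]
{p, r} --2--> {p, r}  [seen]
{r} --0--> {p, r}  [seen]
{r} --1--> ∅  [new]
{r} --2--> ∅  [seen]
∅ --0--> ∅  [seen]
∅ --1--> ∅  [seen]
∅ --2--> ∅  [seen]
Reachable DFA states: {p, r}, {r}, ∅.
Accepting DFA states (contain an NFA accepting state): {p, r}, {r}.

2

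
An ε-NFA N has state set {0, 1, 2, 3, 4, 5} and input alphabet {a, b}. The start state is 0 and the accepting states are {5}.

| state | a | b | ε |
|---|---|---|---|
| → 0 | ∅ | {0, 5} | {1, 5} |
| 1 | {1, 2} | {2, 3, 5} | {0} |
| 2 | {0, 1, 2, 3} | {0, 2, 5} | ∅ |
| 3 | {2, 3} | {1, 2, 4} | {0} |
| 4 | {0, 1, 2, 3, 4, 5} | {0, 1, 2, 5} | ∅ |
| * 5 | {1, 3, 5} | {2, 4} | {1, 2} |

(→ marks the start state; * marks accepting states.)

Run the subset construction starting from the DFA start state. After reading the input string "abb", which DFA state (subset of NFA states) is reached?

{0, 1, 2, 3, 4, 5}

Start: {0, 1, 2, 5}.
δ(0,a) = ∅; δ(1,a) = {1, 2}; δ(2,a) = {0, 1, 2, 3}; δ(5,a) = {1, 3, 5}.
Union: {0, 1, 2, 3, 5}.
After a: {0, 1, 2, 3, 5}.
δ(0,b) = {0, 5}; δ(1,b) = {2, 3, 5}; δ(2,b) = {0, 2, 5}; δ(3,b) = {1, 2, 4}; δ(5,b) = {2, 4}.
Union: {0, 1, 2, 3, 4, 5}.
After b: {0, 1, 2, 3, 4, 5}.
δ(0,b) = {0, 5}; δ(1,b) = {2, 3, 5}; δ(2,b) = {0, 2, 5}; δ(3,b) = {1, 2, 4}; δ(4,b) = {0, 1, 2, 5}; δ(5,b) = {2, 4}.
Union: {0, 1, 2, 3, 4, 5}.
After b: {0, 1, 2, 3, 4, 5}.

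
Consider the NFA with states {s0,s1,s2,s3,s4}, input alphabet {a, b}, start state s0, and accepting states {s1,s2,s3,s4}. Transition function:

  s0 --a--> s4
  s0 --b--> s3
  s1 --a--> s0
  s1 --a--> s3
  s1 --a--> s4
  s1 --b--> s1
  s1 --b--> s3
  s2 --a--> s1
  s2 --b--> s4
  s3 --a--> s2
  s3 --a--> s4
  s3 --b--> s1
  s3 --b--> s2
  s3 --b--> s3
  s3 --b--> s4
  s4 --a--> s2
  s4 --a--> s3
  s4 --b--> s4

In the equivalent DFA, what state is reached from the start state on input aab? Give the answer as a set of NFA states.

{s1,s2,s3,s4}

Start: {s0}.
δ(s0,a) = {s4}.
Union: {s4}.
After a: {s4}.
δ(s4,a) = {s2,s3}.
Union: {s2,s3}.
After a: {s2,s3}.
δ(s2,b) = {s4}; δ(s3,b) = {s1,s2,s3,s4}.
Union: {s1,s2,s3,s4}.
After b: {s1,s2,s3,s4}.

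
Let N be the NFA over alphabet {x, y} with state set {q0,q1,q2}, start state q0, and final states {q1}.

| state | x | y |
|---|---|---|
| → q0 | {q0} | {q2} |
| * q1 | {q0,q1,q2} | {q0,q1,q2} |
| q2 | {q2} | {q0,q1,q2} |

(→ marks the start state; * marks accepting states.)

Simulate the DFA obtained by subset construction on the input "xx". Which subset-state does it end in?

Start: {q0}.
δ(q0,x) = {q0}.
Union: {q0}.
After x: {q0}.
δ(q0,x) = {q0}.
Union: {q0}.
After x: {q0}.

{q0}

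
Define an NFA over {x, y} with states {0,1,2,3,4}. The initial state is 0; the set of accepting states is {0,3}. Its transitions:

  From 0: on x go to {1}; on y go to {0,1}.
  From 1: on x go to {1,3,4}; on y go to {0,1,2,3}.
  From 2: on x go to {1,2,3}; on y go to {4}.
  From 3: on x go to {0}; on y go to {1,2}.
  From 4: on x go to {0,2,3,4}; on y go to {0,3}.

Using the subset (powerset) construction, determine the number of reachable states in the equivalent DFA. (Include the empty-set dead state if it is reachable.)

6

Start state of the DFA: {0}.
{0} --x--> {1}  [new]
{0} --y--> {0,1}  [new]
{1} --x--> {1,3,4}  [new]
{1} --y--> {0,1,2,3}  [new]
{0,1} --x--> {1,3,4}  [seen]
{0,1} --y--> {0,1,2,3}  [seen]
{1,3,4} --x--> {0,1,2,3,4}  [new]
{1,3,4} --y--> {0,1,2,3}  [seen]
{0,1,2,3} --x--> {0,1,2,3,4}  [seen]
{0,1,2,3} --y--> {0,1,2,3,4}  [seen]
{0,1,2,3,4} --x--> {0,1,2,3,4}  [seen]
{0,1,2,3,4} --y--> {0,1,2,3,4}  [seen]
Reachable DFA states: {0}, {1}, {0,1}, {1,3,4}, {0,1,2,3}, {0,1,2,3,4}.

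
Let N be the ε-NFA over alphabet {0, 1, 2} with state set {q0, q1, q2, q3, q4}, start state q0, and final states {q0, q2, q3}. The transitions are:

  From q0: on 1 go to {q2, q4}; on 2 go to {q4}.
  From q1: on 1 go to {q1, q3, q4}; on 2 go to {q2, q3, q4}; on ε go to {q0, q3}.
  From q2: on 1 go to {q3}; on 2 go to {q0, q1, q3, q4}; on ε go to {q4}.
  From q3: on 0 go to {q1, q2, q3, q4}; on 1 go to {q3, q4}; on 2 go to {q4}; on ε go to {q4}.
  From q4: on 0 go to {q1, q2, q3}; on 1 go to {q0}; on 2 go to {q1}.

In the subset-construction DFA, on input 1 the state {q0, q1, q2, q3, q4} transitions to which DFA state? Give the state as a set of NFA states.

δ(q0,1) = {q2, q4}; δ(q1,1) = {q1, q3, q4}; δ(q2,1) = {q3}; δ(q3,1) = {q3, q4}; δ(q4,1) = {q0}.
Union: {q0, q1, q2, q3, q4}.

{q0, q1, q2, q3, q4}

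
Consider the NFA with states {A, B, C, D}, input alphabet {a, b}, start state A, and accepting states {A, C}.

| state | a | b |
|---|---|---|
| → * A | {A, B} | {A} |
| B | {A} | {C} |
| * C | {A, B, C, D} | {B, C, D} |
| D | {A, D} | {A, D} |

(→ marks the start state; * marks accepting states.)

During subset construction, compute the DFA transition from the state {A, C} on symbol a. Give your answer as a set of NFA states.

δ(A,a) = {A, B}; δ(C,a) = {A, B, C, D}.
Union: {A, B, C, D}.

{A, B, C, D}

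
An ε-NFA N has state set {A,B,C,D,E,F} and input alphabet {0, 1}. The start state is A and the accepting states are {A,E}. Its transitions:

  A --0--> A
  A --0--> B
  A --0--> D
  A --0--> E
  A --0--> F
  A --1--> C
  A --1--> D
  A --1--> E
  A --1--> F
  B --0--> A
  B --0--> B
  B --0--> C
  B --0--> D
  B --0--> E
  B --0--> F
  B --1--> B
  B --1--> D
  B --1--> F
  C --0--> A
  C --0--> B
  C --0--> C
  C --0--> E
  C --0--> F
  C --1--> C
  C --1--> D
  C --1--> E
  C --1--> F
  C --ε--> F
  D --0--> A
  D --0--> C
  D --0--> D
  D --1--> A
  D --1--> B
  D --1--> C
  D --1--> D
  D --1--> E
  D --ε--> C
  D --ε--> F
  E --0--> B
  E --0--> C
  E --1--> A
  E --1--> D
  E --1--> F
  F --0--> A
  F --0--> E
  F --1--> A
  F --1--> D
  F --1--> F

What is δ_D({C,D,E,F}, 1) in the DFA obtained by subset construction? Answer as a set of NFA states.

{A,B,C,D,E,F}

δ(C,1) = {C,D,E,F}; δ(D,1) = {A,B,C,D,E}; δ(E,1) = {A,D,F}; δ(F,1) = {A,D,F}.
Union: {A,B,C,D,E,F}.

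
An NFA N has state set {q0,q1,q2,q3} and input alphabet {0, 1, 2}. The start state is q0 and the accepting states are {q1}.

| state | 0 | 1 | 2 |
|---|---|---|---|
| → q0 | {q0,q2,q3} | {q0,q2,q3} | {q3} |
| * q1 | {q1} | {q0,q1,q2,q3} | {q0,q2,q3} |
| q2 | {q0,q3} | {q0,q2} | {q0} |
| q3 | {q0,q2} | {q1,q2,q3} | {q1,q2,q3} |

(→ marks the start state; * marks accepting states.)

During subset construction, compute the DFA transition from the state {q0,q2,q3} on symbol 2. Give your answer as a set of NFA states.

{q0,q1,q2,q3}

δ(q0,2) = {q3}; δ(q2,2) = {q0}; δ(q3,2) = {q1,q2,q3}.
Union: {q0,q1,q2,q3}.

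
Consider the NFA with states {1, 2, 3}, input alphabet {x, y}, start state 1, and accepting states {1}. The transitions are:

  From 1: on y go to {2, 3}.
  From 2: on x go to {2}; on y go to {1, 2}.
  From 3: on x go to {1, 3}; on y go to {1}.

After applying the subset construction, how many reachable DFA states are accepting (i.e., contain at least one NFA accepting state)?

Start state of the DFA: {1}.
{1} --x--> ∅  [new]
{1} --y--> {2, 3}  [new]
∅ --x--> ∅  [seen]
∅ --y--> ∅  [seen]
{2, 3} --x--> {1, 2, 3}  [new]
{2, 3} --y--> {1, 2}  [new]
{1, 2, 3} --x--> {1, 2, 3}  [seen]
{1, 2, 3} --y--> {1, 2, 3}  [seen]
{1, 2} --x--> {2}  [new]
{1, 2} --y--> {1, 2, 3}  [seen]
{2} --x--> {2}  [seen]
{2} --y--> {1, 2}  [seen]
Reachable DFA states: {1}, ∅, {2, 3}, {1, 2, 3}, {1, 2}, {2}.
Accepting DFA states (contain an NFA accepting state): {1}, {1, 2, 3}, {1, 2}.

3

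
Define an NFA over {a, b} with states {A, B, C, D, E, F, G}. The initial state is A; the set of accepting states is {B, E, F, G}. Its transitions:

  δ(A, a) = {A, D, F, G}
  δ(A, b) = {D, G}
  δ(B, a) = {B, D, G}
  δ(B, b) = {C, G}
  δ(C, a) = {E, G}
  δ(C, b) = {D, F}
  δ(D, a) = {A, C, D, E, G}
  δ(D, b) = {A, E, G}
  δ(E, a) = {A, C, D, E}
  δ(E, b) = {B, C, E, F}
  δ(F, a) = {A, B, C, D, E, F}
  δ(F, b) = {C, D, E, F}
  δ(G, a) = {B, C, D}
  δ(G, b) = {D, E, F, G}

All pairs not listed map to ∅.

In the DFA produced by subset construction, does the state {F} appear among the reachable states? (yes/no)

no

Start state of the DFA: {A}.
{A} --a--> {A, D, F, G}  [new]
{A} --b--> {D, G}  [new]
{A, D, F, G} --a--> {A, B, C, D, E, F, G}  [new]
{A, D, F, G} --b--> {A, C, D, E, F, G}  [new]
{D, G} --a--> {A, B, C, D, E, G}  [new]
{D, G} --b--> {A, D, E, F, G}  [new]
{A, B, C, D, E, F, G} --a--> {A, B, C, D, E, F, G}  [seen]
{A, B, C, D, E, F, G} --b--> {A, B, C, D, E, F, G}  [seen]
{A, C, D, E, F, G} --a--> {A, B, C, D, E, F, G}  [seen]
{A, C, D, E, F, G} --b--> {A, B, C, D, E, F, G}  [seen]
{A, B, C, D, E, G} --a--> {A, B, C, D, E, F, G}  [seen]
{A, B, C, D, E, G} --b--> {A, B, C, D, E, F, G}  [seen]
{A, D, E, F, G} --a--> {A, B, C, D, E, F, G}  [seen]
{A, D, E, F, G} --b--> {A, B, C, D, E, F, G}  [seen]
Reachable DFA states: {A}, {A, D, F, G}, {D, G}, {A, B, C, D, E, F, G}, {A, C, D, E, F, G}, {A, B, C, D, E, G}, {A, D, E, F, G}.
{F} is not among them.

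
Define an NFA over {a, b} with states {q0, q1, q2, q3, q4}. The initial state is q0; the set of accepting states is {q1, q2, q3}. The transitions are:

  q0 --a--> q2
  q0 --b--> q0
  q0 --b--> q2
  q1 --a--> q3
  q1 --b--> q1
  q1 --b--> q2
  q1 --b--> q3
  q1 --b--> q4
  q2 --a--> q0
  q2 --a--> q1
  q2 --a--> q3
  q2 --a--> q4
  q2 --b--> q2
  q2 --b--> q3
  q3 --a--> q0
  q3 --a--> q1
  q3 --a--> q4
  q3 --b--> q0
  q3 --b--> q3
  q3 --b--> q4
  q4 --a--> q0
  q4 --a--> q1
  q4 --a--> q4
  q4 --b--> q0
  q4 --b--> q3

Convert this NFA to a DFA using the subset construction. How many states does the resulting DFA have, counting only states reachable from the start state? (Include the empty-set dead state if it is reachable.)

8

Start state of the DFA: {q0}.
{q0} --a--> {q2}  [new]
{q0} --b--> {q0, q2}  [new]
{q2} --a--> {q0, q1, q3, q4}  [new]
{q2} --b--> {q2, q3}  [new]
{q0, q2} --a--> {q0, q1, q2, q3, q4}  [new]
{q0, q2} --b--> {q0, q2, q3}  [new]
{q0, q1, q3, q4} --a--> {q0, q1, q2, q3, q4}  [seen]
{q0, q1, q3, q4} --b--> {q0, q1, q2, q3, q4}  [seen]
{q2, q3} --a--> {q0, q1, q3, q4}  [seen]
{q2, q3} --b--> {q0, q2, q3, q4}  [new]
{q0, q1, q2, q3, q4} --a--> {q0, q1, q2, q3, q4}  [seen]
{q0, q1, q2, q3, q4} --b--> {q0, q1, q2, q3, q4}  [seen]
{q0, q2, q3} --a--> {q0, q1, q2, q3, q4}  [seen]
{q0, q2, q3} --b--> {q0, q2, q3, q4}  [seen]
{q0, q2, q3, q4} --a--> {q0, q1, q2, q3, q4}  [seen]
{q0, q2, q3, q4} --b--> {q0, q2, q3, q4}  [seen]
Reachable DFA states: {q0}, {q2}, {q0, q2}, {q0, q1, q3, q4}, {q2, q3}, {q0, q1, q2, q3, q4}, {q0, q2, q3}, {q0, q2, q3, q4}.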